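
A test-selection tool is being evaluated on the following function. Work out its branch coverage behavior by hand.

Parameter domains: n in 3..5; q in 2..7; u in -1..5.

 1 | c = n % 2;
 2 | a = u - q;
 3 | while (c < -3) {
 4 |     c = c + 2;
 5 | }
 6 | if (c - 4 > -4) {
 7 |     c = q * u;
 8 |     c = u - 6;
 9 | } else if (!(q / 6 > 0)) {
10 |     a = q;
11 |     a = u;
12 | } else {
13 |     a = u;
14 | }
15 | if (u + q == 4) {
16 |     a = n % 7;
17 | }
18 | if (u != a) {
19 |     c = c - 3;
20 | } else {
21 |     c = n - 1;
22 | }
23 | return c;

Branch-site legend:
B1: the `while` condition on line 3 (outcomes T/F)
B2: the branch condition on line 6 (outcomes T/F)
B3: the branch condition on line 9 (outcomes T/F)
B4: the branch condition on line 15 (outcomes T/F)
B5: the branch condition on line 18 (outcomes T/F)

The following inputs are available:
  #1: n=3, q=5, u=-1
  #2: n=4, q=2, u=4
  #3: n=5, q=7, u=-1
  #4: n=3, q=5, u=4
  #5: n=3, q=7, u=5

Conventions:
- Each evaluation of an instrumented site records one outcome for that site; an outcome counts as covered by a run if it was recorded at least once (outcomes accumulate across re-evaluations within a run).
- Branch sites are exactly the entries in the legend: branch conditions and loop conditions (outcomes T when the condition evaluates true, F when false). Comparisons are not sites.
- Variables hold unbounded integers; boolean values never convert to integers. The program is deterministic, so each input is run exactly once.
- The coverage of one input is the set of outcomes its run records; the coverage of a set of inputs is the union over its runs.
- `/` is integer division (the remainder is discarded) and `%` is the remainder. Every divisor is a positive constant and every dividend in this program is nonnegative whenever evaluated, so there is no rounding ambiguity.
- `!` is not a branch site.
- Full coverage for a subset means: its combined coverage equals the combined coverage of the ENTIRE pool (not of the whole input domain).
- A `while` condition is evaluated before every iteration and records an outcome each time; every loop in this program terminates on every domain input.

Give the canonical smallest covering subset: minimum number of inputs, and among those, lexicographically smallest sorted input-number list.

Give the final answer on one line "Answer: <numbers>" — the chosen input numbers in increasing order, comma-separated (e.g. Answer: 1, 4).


#1 (n=3, q=5, u=-1) -> B1->F, B2->T, B4->T, B5->T; covered: B1=F, B2=T, B4=T, B5=T
#2 (n=4, q=2, u=4) -> B1->F, B2->F, B3->T, B4->F, B5->F; covered: B1=F, B2=F, B3=T, B4=F, B5=F
#3 (n=5, q=7, u=-1) -> B1->F, B2->T, B4->F, B5->T; covered: B1=F, B2=T, B4=F, B5=T
#4 (n=3, q=5, u=4) -> B1->F, B2->T, B4->F, B5->T; covered: B1=F, B2=T, B4=F, B5=T
#5 (n=3, q=7, u=5) -> B1->F, B2->T, B4->F, B5->T; covered: B1=F, B2=T, B4=F, B5=T
the full pool covers 8 outcomes: B1=F, B2=T, B2=F, B3=T, B4=T, B4=F, B5=T, B5=F
checked all size-1 subsets: none covers 8 outcomes (max 5/8)
size 2: inputs {1, 2} cover all 8 outcomes, and no lexicographically smaller subset of this size does
Answer: 1, 2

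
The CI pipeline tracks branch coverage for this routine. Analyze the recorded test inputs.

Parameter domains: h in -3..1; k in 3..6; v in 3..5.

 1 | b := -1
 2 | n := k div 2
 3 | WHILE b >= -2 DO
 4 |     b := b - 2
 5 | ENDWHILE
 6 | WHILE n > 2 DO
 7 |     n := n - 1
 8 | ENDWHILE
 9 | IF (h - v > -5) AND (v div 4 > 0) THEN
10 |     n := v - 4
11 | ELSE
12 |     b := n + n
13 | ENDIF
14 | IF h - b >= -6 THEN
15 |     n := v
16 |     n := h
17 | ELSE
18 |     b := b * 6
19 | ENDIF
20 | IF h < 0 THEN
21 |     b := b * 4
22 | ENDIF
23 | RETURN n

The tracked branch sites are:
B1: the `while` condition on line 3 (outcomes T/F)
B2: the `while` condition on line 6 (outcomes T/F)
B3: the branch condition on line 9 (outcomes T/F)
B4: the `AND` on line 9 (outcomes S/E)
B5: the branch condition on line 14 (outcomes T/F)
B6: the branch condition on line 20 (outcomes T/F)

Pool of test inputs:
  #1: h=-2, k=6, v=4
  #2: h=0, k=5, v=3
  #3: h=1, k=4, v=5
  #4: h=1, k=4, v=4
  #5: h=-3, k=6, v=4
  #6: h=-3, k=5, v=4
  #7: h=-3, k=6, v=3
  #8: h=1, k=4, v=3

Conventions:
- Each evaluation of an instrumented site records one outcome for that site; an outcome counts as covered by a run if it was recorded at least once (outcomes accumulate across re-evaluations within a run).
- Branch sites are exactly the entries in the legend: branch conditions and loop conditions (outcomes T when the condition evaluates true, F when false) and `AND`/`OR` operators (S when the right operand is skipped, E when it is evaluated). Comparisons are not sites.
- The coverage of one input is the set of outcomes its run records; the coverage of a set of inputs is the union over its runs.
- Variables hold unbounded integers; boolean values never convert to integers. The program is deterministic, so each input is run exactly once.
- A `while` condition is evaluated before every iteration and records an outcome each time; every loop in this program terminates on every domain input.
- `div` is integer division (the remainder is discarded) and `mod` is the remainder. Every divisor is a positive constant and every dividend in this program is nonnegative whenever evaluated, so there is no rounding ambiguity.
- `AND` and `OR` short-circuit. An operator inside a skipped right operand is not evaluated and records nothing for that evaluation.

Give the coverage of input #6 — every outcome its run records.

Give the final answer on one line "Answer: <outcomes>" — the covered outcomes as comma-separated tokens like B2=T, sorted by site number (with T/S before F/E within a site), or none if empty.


Simulating input #6 (h=-3, k=5, v=4) step by step:
  B1->T, B1->F, B2->F, B4->S, B3->F, B5->F, B6->T
as a set, this run covers: B1=T, B1=F, B2=F, B3=F, B4=S, B5=F, B6=T
Answer: B1=T, B1=F, B2=F, B3=F, B4=S, B5=F, B6=T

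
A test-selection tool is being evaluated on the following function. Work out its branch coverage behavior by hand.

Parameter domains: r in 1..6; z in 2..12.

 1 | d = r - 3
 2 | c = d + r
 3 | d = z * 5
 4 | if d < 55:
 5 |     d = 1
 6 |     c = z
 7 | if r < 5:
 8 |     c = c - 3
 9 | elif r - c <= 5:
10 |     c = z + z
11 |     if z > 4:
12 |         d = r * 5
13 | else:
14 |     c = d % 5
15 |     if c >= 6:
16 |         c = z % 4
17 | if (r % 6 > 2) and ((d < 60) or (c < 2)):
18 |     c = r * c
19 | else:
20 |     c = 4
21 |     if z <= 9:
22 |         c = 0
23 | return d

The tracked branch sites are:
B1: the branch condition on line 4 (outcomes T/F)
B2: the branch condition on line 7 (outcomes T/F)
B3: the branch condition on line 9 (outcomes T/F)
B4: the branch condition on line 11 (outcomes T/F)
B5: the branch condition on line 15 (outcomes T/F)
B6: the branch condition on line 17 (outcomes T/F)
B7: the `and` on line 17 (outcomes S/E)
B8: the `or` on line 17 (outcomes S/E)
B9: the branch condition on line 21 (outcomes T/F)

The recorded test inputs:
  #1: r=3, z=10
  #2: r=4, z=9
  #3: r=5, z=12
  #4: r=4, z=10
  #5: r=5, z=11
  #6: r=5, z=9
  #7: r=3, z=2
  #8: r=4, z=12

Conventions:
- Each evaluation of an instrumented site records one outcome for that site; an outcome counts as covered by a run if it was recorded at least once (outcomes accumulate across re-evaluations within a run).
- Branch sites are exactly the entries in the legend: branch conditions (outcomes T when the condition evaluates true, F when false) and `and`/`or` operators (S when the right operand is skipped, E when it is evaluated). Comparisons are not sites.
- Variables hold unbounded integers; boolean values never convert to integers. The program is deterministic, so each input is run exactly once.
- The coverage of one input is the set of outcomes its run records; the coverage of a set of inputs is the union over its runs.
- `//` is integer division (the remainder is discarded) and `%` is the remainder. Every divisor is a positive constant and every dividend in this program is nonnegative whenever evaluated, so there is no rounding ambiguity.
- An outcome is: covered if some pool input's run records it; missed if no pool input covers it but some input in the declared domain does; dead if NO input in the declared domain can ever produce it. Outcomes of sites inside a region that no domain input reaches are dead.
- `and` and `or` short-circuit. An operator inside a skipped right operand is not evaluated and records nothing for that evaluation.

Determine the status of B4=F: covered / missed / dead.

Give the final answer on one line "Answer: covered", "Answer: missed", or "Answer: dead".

no pool input records B4=F
but domain input (r=5, z=2) does record it -> reachable, so missed

Answer: missed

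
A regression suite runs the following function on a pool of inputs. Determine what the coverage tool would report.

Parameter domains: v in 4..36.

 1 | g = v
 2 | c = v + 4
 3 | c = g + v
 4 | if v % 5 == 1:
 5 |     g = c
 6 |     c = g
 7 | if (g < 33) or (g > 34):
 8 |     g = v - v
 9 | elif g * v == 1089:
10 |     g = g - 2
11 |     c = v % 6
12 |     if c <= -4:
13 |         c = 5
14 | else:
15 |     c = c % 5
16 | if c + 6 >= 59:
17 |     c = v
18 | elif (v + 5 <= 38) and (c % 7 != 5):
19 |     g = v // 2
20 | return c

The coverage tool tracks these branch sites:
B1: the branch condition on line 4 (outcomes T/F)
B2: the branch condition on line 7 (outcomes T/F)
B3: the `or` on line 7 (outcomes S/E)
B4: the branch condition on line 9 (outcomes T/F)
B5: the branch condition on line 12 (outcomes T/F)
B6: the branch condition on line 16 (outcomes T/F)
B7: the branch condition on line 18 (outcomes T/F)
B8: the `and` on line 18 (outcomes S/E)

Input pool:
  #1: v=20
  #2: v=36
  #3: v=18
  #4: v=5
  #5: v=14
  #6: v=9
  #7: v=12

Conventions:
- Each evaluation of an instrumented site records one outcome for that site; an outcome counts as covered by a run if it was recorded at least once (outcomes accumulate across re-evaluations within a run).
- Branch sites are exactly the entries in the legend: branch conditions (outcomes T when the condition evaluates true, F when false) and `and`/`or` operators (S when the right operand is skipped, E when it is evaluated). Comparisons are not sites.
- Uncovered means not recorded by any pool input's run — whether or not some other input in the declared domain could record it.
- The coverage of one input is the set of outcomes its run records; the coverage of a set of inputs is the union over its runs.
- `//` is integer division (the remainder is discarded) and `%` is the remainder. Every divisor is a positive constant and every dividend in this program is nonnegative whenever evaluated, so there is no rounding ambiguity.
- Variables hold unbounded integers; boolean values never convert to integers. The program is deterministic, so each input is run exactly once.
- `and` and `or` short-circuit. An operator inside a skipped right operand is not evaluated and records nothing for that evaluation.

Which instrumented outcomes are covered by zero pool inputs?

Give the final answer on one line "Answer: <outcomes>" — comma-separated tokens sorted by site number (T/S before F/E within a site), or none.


input #1 (v=20): events B1->F, B3->S, B2->T, B6->F, B8->E, B7->F; covers B1=F, B2=T, B3=S, B6=F, B7=F, B8=E
input #2 (v=36): events B1->T, B3->E, B2->T, B6->T; covers B1=T, B2=T, B3=E, B6=T
input #3 (v=18): events B1->F, B3->S, B2->T, B6->F, B8->E, B7->T; covers B1=F, B2=T, B3=S, B6=F, B7=T, B8=E
input #4 (v=5): events B1->F, B3->S, B2->T, B6->F, B8->E, B7->T; covers B1=F, B2=T, B3=S, B6=F, B7=T, B8=E
input #5 (v=14): events B1->F, B3->S, B2->T, B6->F, B8->E, B7->T; covers B1=F, B2=T, B3=S, B6=F, B7=T, B8=E
input #6 (v=9): events B1->F, B3->S, B2->T, B6->F, B8->E, B7->T; covers B1=F, B2=T, B3=S, B6=F, B7=T, B8=E
input #7 (v=12): events B1->F, B3->S, B2->T, B6->F, B8->E, B7->T; covers B1=F, B2=T, B3=S, B6=F, B7=T, B8=E
union over the pool: B1=T, B1=F, B2=T, B3=S, B3=E, B6=T, B6=F, B7=T, B7=F, B8=E
uncovered (6 of 16): B2=F, B4=T, B4=F, B5=T, B5=F, B8=S
Answer: B2=F, B4=T, B4=F, B5=T, B5=F, B8=S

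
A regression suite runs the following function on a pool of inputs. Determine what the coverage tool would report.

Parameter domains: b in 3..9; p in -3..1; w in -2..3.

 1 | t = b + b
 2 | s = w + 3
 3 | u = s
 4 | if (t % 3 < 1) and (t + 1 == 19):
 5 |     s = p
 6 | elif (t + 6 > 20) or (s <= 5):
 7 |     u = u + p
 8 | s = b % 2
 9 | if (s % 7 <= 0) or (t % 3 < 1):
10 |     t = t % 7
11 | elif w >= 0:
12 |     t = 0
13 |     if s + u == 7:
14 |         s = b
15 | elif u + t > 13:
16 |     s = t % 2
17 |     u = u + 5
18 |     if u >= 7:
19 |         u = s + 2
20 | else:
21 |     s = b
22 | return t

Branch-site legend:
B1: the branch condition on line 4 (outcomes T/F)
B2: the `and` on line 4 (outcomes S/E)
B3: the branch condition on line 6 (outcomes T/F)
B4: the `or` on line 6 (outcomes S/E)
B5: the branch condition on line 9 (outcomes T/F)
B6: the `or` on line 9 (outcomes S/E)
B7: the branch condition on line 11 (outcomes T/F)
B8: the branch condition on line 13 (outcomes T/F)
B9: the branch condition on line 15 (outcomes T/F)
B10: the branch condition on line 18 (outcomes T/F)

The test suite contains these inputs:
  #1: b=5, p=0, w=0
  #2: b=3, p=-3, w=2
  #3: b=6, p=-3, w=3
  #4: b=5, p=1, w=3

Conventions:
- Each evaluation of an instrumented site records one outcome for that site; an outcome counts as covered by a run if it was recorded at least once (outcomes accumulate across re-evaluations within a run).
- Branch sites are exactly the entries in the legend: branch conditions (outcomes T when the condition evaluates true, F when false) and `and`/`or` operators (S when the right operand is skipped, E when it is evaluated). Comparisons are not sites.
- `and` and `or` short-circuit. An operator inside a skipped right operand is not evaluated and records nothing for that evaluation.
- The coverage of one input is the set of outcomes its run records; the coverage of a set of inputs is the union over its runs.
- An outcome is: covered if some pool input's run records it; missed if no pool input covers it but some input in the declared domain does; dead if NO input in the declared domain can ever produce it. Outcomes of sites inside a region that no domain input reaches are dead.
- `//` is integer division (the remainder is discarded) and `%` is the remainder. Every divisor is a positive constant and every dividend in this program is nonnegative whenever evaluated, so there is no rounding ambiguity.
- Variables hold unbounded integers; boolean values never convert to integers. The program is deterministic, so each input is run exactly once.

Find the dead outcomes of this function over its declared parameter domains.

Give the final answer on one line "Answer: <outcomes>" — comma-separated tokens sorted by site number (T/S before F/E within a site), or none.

exhaustive pass over the 210-input domain:
  reachable outcomes have witnesses, e.g. B1=T (e.g. b=9, p=-3, w=-2), B1=F (e.g. b=3, p=-3, w=-2), B2=S (e.g. b=4, p=-3, w=-2), B2=E (e.g. b=3, p=-3, w=-2)

Answer: none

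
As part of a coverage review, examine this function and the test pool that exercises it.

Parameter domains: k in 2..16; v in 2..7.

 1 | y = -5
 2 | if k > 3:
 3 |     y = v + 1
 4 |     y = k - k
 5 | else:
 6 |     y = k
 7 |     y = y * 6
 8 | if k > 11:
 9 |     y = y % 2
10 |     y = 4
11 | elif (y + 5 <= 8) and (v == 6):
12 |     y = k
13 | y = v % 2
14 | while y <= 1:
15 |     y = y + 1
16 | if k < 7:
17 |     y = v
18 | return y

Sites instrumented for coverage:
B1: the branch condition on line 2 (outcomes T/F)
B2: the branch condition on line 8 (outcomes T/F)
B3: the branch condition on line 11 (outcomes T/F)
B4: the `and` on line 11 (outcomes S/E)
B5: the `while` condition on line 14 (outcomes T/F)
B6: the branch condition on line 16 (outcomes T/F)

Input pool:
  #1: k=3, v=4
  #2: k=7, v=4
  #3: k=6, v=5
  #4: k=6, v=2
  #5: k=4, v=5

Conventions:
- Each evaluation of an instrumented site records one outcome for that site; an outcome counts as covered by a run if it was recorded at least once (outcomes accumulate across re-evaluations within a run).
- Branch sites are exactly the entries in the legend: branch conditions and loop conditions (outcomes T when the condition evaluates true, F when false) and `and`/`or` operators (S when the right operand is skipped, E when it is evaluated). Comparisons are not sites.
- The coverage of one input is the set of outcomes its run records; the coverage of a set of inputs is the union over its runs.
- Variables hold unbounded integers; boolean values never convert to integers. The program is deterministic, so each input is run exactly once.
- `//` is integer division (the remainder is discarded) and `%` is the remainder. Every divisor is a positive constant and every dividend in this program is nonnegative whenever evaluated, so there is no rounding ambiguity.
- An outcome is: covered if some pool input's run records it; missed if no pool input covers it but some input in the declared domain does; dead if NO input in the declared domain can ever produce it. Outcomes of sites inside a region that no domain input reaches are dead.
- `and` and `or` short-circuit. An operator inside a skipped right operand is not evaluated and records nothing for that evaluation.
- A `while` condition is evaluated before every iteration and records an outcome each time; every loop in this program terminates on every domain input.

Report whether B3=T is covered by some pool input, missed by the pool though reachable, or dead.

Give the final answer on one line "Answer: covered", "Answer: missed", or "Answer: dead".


no pool input records B3=T
but domain input (k=4, v=6) does record it -> reachable, so missed
Answer: missed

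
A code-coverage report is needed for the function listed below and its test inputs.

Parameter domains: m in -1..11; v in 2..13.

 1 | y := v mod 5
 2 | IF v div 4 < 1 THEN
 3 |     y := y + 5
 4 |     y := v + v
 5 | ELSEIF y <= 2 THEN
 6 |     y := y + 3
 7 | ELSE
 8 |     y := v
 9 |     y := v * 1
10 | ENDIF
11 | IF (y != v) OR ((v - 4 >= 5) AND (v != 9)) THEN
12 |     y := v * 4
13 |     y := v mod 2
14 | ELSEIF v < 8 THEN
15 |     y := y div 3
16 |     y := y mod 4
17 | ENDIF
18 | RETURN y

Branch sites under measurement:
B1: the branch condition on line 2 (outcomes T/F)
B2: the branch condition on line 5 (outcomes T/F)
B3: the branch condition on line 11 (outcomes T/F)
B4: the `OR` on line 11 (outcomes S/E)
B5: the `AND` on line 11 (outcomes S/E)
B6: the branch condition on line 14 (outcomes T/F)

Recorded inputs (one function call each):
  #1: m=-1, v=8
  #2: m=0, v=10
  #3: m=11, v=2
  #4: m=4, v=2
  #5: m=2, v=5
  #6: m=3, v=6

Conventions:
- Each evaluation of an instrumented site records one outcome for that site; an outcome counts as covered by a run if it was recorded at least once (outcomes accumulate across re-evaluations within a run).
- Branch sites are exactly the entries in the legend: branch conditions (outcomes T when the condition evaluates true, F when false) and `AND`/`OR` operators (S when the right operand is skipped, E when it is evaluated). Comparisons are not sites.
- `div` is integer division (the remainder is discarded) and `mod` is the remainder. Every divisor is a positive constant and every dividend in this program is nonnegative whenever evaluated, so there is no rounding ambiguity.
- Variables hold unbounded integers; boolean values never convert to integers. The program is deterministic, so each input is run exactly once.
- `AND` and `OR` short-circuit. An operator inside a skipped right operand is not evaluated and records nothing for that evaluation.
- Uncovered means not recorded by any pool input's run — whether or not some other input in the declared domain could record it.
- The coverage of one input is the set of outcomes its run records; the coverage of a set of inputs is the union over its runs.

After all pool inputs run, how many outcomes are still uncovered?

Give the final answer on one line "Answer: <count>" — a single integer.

run #1 (m=-1, v=8) records B1=F, B2=F, B3=F, B4=E, B5=S, B6=F
run #2 (m=0, v=10) records B1=F, B2=T, B3=T, B4=S
run #3 (m=11, v=2) records B1=T, B3=T, B4=S
run #4 (m=4, v=2) records B1=T, B3=T, B4=S
run #5 (m=2, v=5) records B1=F, B2=T, B3=T, B4=S
run #6 (m=3, v=6) records B1=F, B2=T, B3=T, B4=S
union over the pool: B1=T, B1=F, B2=T, B2=F, B3=T, B3=F, B4=S, B4=E, B5=S, B6=F
uncovered (2 of 12): B5=E, B6=T

Answer: 2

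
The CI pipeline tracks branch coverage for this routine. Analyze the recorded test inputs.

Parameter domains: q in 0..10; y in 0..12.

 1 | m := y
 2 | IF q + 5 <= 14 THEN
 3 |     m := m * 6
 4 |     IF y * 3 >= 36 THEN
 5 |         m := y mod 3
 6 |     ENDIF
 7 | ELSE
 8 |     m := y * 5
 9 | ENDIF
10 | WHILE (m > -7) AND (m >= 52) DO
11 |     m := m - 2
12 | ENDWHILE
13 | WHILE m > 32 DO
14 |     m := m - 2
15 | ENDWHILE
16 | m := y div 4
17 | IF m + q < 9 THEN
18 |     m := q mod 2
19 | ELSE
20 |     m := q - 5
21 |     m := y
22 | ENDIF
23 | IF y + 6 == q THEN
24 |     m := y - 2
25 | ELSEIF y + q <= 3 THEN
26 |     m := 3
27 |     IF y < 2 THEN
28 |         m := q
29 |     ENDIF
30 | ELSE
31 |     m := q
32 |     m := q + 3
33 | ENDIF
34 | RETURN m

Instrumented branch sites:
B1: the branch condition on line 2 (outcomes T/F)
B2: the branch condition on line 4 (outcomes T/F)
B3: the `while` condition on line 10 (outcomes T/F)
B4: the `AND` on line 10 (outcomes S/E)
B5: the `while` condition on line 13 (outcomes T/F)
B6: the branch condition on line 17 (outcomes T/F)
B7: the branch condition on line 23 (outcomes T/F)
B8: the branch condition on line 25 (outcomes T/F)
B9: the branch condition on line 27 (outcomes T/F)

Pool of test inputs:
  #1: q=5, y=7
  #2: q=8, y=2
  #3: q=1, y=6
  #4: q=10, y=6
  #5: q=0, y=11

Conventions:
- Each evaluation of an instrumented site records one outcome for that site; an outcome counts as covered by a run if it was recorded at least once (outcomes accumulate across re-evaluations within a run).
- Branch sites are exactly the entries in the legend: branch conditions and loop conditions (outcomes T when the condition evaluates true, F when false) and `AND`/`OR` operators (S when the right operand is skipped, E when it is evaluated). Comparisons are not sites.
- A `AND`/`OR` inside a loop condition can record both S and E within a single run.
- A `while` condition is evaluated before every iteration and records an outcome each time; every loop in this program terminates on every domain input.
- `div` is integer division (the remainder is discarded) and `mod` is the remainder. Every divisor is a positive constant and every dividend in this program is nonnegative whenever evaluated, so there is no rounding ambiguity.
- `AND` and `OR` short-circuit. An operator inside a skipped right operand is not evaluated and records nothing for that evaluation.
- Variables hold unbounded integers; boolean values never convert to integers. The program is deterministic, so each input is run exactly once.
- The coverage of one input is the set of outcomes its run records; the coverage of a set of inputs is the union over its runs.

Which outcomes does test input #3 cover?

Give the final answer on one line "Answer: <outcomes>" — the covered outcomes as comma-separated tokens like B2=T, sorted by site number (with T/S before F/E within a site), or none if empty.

Simulating input #3 (q=1, y=6) step by step:
  B1->T, B2->F, B4->E, B3->F, B5->T, B5->T, B5->F, B6->T, B7->F, B8->F
collecting distinct outcomes: B1=T, B2=F, B3=F, B4=E, B5=T, B5=F, B6=T, B7=F, B8=F

Answer: B1=T, B2=F, B3=F, B4=E, B5=T, B5=F, B6=T, B7=F, B8=F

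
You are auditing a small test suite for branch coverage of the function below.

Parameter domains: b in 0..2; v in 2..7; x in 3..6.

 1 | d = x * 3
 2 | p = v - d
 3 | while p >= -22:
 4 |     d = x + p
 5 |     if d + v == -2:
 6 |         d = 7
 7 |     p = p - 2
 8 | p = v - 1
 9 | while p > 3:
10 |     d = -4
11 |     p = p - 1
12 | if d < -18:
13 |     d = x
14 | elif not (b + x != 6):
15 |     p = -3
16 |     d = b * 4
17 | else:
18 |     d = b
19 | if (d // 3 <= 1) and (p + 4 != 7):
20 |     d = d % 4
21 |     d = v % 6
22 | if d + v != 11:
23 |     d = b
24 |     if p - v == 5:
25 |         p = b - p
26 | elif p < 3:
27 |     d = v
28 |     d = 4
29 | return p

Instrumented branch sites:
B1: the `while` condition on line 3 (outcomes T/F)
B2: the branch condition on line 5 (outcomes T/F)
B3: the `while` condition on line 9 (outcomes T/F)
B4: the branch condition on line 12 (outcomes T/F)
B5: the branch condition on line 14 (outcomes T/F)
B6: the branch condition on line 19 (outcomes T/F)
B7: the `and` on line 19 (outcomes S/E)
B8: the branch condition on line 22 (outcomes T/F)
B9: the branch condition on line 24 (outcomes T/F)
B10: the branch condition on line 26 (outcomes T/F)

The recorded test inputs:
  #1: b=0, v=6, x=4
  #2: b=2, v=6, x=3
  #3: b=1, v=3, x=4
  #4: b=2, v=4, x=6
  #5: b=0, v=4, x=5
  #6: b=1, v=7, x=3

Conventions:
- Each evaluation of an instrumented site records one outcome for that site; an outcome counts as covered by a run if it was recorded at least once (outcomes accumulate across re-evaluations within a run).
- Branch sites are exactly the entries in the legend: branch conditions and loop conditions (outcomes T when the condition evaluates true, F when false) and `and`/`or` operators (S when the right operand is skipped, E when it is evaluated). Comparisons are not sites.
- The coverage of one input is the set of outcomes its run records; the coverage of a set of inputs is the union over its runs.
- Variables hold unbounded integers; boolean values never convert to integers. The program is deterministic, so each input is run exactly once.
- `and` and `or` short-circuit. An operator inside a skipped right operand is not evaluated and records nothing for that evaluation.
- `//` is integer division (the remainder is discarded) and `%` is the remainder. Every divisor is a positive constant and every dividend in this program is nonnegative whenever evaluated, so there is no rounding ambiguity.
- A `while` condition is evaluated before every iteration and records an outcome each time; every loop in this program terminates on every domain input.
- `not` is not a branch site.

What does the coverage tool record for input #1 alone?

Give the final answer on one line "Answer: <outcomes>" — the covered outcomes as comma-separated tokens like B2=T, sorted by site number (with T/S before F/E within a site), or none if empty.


Tracing the run of input #1 (b=0, v=6, x=4):
  B1->T, B2->F, B1->T, B2->F, B1->T, B2->F, B1->T, B2->T, B1->T, B2->F
  B1->T, B2->F, B1->T, B2->F, B1->T, B2->F, B1->T, B2->F, B1->F, B3->T
  B3->T, B3->F, B4->F, B5->F, B7->E, B6->F, B8->T, B9->F
deduplicating events, the covered set is: B1=T, B1=F, B2=T, B2=F, B3=T, B3=F, B4=F, B5=F, B6=F, B7=E, B8=T, B9=F
Answer: B1=T, B1=F, B2=T, B2=F, B3=T, B3=F, B4=F, B5=F, B6=F, B7=E, B8=T, B9=F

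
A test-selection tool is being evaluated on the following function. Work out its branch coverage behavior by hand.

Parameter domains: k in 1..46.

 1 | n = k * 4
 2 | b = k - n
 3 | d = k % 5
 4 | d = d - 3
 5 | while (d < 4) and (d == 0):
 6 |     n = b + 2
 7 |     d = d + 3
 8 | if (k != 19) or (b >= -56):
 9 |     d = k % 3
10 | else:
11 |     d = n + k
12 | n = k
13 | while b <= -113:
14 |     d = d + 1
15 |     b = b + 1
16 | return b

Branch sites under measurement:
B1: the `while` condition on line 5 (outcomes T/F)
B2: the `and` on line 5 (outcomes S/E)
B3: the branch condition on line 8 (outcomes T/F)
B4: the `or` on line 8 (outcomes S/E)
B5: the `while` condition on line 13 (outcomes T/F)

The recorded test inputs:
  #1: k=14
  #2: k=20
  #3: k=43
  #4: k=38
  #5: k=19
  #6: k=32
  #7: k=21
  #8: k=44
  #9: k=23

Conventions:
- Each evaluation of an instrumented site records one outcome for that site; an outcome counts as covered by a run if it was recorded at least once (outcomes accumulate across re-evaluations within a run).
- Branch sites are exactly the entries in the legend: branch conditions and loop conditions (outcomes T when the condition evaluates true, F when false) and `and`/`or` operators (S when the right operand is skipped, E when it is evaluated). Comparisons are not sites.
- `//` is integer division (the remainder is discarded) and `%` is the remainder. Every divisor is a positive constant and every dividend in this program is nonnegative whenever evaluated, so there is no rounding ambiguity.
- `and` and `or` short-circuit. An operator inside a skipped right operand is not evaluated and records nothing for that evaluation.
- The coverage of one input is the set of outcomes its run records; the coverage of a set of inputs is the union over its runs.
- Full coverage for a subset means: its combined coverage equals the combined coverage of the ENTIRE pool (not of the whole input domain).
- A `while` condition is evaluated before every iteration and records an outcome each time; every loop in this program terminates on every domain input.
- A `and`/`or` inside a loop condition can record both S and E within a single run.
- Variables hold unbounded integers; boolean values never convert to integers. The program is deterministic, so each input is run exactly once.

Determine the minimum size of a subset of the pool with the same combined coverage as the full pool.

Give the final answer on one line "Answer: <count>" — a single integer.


run #1 (k=14) records B1=F, B2=E, B3=T, B4=S, B5=F
run #2 (k=20) records B1=F, B2=E, B3=T, B4=S, B5=F
run #3 (k=43) records B1=T, B1=F, B2=E, B3=T, B4=S, B5=T, B5=F
run #4 (k=38) records B1=T, B1=F, B2=E, B3=T, B4=S, B5=T, B5=F
run #5 (k=19) records B1=F, B2=E, B3=F, B4=E, B5=F
run #6 (k=32) records B1=F, B2=E, B3=T, B4=S, B5=F
run #7 (k=21) records B1=F, B2=E, B3=T, B4=S, B5=F
run #8 (k=44) records B1=F, B2=E, B3=T, B4=S, B5=T, B5=F
run #9 (k=23) records B1=T, B1=F, B2=E, B3=T, B4=S, B5=F
union over all inputs: B1=T, B1=F, B2=E, B3=T, B3=F, B4=S, B4=E, B5=T, B5=F (9 outcomes)
every size-1 subset falls short of the 9 outcomes (best: 7/9)
size 2: inputs {3, 5} cover all 9 outcomes, and no lexicographically smaller subset of this size does
Answer: 2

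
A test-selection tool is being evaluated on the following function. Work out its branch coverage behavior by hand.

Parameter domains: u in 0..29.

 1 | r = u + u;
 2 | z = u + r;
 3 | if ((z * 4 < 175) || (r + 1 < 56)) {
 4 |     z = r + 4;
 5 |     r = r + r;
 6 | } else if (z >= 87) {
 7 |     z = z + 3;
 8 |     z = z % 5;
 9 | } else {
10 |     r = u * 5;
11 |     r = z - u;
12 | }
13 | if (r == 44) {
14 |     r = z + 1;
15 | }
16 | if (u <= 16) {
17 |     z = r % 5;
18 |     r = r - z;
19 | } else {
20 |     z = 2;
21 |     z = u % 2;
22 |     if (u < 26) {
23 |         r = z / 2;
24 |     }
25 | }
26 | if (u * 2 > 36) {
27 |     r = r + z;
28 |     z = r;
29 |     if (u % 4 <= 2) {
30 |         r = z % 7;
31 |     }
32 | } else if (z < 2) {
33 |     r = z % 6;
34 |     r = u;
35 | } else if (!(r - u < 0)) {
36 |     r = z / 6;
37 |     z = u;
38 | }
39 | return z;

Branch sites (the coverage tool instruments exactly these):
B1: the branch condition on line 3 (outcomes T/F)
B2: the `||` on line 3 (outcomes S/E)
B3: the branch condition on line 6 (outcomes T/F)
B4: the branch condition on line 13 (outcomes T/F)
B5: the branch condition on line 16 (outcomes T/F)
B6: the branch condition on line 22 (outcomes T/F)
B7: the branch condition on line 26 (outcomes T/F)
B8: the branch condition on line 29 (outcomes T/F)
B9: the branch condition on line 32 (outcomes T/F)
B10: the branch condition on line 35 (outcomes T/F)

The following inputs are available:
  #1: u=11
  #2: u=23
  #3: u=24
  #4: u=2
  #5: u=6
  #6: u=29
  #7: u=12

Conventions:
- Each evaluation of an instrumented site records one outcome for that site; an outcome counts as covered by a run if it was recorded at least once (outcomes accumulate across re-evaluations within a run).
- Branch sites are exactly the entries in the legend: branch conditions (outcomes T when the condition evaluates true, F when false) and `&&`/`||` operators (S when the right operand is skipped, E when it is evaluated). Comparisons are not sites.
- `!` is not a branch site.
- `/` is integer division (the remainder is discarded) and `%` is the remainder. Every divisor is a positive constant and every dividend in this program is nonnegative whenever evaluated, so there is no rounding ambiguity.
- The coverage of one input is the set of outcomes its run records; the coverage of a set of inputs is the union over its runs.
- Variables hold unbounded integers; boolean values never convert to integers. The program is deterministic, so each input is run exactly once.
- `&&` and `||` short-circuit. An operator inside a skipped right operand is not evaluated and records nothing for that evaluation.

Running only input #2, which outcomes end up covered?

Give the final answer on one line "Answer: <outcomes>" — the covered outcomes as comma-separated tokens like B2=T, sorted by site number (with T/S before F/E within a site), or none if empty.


Event log for input #2 (u=23):
  B2->E, B1->T, B4->F, B5->F, B6->T, B7->T, B8->F
collecting distinct outcomes: B1=T, B2=E, B4=F, B5=F, B6=T, B7=T, B8=F
Answer: B1=T, B2=E, B4=F, B5=F, B6=T, B7=T, B8=F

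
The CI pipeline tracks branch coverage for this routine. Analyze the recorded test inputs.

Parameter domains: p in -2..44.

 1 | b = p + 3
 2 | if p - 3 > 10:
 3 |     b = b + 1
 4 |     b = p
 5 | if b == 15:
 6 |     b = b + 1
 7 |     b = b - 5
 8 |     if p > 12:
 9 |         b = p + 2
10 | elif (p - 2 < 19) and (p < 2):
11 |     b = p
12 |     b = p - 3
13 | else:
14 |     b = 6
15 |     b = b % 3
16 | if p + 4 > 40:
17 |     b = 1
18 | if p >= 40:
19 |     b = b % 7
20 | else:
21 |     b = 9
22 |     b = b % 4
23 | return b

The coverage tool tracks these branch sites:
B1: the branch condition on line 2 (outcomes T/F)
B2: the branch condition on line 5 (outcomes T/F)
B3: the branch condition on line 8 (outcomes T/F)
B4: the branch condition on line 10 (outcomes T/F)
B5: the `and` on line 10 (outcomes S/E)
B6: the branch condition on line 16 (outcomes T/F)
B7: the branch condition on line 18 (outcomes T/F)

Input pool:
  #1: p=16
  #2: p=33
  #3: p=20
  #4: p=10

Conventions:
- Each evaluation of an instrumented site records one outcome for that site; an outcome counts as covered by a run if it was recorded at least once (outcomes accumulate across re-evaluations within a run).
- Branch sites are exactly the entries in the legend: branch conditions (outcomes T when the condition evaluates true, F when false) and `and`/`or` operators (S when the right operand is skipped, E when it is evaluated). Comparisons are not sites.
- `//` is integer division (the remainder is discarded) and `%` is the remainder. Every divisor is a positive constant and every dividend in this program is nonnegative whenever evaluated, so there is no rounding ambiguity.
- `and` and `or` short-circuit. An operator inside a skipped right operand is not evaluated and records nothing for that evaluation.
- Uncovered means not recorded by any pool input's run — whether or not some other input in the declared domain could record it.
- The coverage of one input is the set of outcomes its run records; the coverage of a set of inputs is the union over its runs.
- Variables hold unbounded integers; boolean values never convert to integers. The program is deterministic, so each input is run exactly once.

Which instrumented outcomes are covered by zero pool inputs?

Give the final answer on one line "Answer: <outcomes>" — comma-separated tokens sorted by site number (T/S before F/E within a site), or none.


run #1 (p=16) runs B1->T, B2->F, B5->E, B4->F, B6->F, B7->F; records B1=T, B2=F, B4=F, B5=E, B6=F, B7=F
run #2 (p=33) runs B1->T, B2->F, B5->S, B4->F, B6->F, B7->F; records B1=T, B2=F, B4=F, B5=S, B6=F, B7=F
run #3 (p=20) runs B1->T, B2->F, B5->E, B4->F, B6->F, B7->F; records B1=T, B2=F, B4=F, B5=E, B6=F, B7=F
run #4 (p=10) runs B1->F, B2->F, B5->E, B4->F, B6->F, B7->F; records B1=F, B2=F, B4=F, B5=E, B6=F, B7=F
union over the pool: B1=T, B1=F, B2=F, B4=F, B5=S, B5=E, B6=F, B7=F
uncovered (6 of 14): B2=T, B3=T, B3=F, B4=T, B6=T, B7=T
Answer: B2=T, B3=T, B3=F, B4=T, B6=T, B7=T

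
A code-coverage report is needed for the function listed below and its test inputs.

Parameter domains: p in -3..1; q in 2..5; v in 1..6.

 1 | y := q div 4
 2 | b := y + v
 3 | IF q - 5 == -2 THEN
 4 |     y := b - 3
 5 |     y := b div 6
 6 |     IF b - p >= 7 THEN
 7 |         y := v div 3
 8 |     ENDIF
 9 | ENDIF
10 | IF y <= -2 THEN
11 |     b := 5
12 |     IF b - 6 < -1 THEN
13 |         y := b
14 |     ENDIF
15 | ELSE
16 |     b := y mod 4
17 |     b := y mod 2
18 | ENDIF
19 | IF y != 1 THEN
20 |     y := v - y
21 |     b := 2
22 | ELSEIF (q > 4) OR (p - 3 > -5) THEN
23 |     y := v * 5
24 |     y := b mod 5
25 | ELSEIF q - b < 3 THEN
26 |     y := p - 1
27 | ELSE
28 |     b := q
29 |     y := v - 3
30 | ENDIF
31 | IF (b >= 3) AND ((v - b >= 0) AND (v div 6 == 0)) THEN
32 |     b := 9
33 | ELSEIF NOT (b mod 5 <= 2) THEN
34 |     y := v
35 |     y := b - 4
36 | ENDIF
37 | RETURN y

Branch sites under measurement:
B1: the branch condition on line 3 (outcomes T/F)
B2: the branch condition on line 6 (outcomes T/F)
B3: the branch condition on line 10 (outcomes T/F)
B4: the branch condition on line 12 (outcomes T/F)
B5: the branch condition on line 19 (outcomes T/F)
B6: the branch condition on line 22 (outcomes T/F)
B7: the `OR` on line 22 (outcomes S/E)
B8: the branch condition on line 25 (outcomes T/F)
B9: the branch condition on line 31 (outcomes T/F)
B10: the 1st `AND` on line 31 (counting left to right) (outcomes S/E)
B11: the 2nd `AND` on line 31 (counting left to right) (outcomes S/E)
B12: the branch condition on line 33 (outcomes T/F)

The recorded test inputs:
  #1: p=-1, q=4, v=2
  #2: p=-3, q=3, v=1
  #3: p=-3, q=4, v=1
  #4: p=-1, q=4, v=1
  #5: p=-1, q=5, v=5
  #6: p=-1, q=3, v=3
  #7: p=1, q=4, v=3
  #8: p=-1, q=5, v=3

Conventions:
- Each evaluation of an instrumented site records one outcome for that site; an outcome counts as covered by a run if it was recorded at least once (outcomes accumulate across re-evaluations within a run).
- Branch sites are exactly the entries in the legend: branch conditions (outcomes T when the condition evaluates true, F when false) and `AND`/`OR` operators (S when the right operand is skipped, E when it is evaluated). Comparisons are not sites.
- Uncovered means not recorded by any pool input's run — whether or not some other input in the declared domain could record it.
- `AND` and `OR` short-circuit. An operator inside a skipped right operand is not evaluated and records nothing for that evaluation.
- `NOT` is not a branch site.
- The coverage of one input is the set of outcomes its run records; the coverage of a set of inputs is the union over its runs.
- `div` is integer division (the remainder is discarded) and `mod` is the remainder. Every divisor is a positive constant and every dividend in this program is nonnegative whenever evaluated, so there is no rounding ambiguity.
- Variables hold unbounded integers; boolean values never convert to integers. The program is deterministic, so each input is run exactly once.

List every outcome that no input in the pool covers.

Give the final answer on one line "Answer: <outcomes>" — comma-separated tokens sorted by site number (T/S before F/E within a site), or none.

input #1 (p=-1, q=4, v=2): events B1->F, B3->F, B5->F, B7->E, B6->T, B10->S, B9->F, B12->F; covers B1=F, B3=F, B5=F, B6=T, B7=E, B9=F, B10=S, B12=F
input #2 (p=-3, q=3, v=1): events B1->T, B2->F, B3->F, B5->T, B10->S, B9->F, B12->F; covers B1=T, B2=F, B3=F, B5=T, B9=F, B10=S, B12=F
input #3 (p=-3, q=4, v=1): events B1->F, B3->F, B5->F, B7->E, B6->F, B8->F, B10->E, B11->S, B9->F, B12->T; covers B1=F, B3=F, B5=F, B6=F, B7=E, B8=F, B9=F, B10=E, B11=S, B12=T
input #4 (p=-1, q=4, v=1): events B1->F, B3->F, B5->F, B7->E, B6->T, B10->S, B9->F, B12->F; covers B1=F, B3=F, B5=F, B6=T, B7=E, B9=F, B10=S, B12=F
input #5 (p=-1, q=5, v=5): events B1->F, B3->F, B5->F, B7->S, B6->T, B10->S, B9->F, B12->F; covers B1=F, B3=F, B5=F, B6=T, B7=S, B9=F, B10=S, B12=F
input #6 (p=-1, q=3, v=3): events B1->T, B2->F, B3->F, B5->T, B10->S, B9->F, B12->F; covers B1=T, B2=F, B3=F, B5=T, B9=F, B10=S, B12=F
input #7 (p=1, q=4, v=3): events B1->F, B3->F, B5->F, B7->E, B6->T, B10->S, B9->F, B12->F; covers B1=F, B3=F, B5=F, B6=T, B7=E, B9=F, B10=S, B12=F
input #8 (p=-1, q=5, v=3): events B1->F, B3->F, B5->F, B7->S, B6->T, B10->S, B9->F, B12->F; covers B1=F, B3=F, B5=F, B6=T, B7=S, B9=F, B10=S, B12=F
union over the pool: B1=T, B1=F, B2=F, B3=F, B5=T, B5=F, B6=T, B6=F, B7=S, B7=E, B8=F, B9=F, B10=S, B10=E, B11=S, B12=T, B12=F
uncovered (7 of 24): B2=T, B3=T, B4=T, B4=F, B8=T, B9=T, B11=E

Answer: B2=T, B3=T, B4=T, B4=F, B8=T, B9=T, B11=E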